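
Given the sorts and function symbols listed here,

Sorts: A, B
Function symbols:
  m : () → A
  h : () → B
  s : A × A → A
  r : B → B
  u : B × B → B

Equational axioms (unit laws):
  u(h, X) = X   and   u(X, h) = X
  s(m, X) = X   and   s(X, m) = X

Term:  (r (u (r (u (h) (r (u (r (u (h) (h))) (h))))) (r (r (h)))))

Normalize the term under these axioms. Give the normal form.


1. (r (u (r (u (h) (r (u (r (u (h) (h))) (h))))) (r (r (h)))))  →  (r (u (r (r (u (r (u (h) (h))) (h)))) (r (r (h)))))
2. (r (u (r (r (u (r (u (h) (h))) (h)))) (r (r (h)))))  →  (r (u (r (r (r (u (h) (h))))) (r (r (h)))))
3. (r (u (r (r (r (u (h) (h))))) (r (r (h)))))  →  (r (u (r (r (r (h)))) (r (r (h)))))

normal form = (r (u (r (r (r (h)))) (r (r (h)))))


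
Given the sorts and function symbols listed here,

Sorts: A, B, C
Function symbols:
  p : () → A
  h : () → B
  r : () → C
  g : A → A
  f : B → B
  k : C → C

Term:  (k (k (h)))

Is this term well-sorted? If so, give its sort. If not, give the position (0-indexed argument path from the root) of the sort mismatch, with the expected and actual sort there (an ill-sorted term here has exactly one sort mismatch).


    (h) : B
  (k (h)) : ✗ arg 0 at [0, 0] has sort B, expected C

ill-sorted at position [0, 0]: expected C, got B


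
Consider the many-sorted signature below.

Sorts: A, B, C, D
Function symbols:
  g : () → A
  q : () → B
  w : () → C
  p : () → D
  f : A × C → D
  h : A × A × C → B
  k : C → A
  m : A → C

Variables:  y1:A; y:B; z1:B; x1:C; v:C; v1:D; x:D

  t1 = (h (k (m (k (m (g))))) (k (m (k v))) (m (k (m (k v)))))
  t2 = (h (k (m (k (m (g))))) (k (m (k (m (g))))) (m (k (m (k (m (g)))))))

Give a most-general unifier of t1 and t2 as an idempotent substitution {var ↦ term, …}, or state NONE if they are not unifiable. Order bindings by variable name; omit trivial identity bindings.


{v ↦ (m (g))}


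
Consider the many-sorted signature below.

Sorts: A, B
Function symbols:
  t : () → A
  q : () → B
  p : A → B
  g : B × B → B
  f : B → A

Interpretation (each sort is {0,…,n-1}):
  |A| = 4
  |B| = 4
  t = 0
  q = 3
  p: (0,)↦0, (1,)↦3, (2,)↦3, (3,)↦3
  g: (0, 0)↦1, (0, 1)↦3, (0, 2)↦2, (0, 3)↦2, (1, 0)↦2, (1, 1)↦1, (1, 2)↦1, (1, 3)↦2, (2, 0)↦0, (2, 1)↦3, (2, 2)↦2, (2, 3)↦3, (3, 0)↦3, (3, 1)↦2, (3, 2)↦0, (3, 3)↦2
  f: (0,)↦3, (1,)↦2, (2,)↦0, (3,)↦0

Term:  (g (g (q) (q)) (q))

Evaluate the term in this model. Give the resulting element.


value = 3

  q = 3
  q = 3
  (g (q) (q)) = g(3, 3) = 2
  q = 3
  (g (g (q) (q)) (q)) = g(2, 3) = 3


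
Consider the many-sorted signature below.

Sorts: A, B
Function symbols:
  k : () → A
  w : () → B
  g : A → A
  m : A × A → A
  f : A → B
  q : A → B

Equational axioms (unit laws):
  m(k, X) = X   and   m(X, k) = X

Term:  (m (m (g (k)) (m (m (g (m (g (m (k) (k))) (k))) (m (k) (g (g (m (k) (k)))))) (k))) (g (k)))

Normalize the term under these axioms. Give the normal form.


normal form = (m (m (g (k)) (m (g (g (k))) (g (g (k))))) (g (k)))

1. (m (m (g (k)) (m (m (g (m (g (m (k) (k))) (k))) (m (k) (g (g (m (k) (k)))))) (k))) (g (k)))  →  (m (m (g (k)) (m (g (m (g (m (k) (k))) (k))) (m (k) (g (g (m (k) (k))))))) (g (k)))
2. (m (m (g (k)) (m (g (m (g (m (k) (k))) (k))) (m (k) (g (g (m (k) (k))))))) (g (k)))  →  (m (m (g (k)) (m (g (g (m (k) (k)))) (m (k) (g (g (m (k) (k))))))) (g (k)))
3. (m (m (g (k)) (m (g (g (m (k) (k)))) (m (k) (g (g (m (k) (k))))))) (g (k)))  →  (m (m (g (k)) (m (g (g (k))) (m (k) (g (g (m (k) (k))))))) (g (k)))
4. (m (m (g (k)) (m (g (g (k))) (m (k) (g (g (m (k) (k))))))) (g (k)))  →  (m (m (g (k)) (m (g (g (k))) (g (g (m (k) (k)))))) (g (k)))
5. (m (m (g (k)) (m (g (g (k))) (g (g (m (k) (k)))))) (g (k)))  →  (m (m (g (k)) (m (g (g (k))) (g (g (k))))) (g (k)))


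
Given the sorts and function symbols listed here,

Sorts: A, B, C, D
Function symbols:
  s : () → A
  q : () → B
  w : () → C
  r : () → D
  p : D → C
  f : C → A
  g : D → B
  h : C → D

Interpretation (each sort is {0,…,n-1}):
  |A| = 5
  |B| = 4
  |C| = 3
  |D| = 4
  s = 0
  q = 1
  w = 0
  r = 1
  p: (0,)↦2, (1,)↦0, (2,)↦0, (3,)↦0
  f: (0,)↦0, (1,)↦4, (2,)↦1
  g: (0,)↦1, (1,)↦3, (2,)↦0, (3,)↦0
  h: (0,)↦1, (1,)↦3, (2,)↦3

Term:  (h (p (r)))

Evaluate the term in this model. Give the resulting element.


  r = 1
  (p (r)) = p(1,) = 0
  (h (p (r))) = h(0,) = 1

value = 1


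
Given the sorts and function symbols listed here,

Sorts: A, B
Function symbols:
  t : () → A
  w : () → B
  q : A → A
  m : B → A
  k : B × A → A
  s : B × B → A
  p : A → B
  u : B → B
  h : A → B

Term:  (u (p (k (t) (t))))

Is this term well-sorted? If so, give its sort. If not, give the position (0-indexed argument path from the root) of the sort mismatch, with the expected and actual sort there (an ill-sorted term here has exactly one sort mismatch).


      (t) : A
      (t) : A
    (k (t) (t)) : ✗ arg 0 at [0, 0, 0] has sort A, expected B

ill-sorted at position [0, 0, 0]: expected B, got A


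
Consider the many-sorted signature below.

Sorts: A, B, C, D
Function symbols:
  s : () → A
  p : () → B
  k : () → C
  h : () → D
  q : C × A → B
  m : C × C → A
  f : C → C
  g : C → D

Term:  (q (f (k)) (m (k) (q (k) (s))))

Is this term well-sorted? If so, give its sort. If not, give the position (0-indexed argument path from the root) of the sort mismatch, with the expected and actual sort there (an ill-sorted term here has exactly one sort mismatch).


    (k) : C
  (f (k)) : C
    (k) : C
      (k) : C
      (s) : A
    (q (k) (s)) : B
  (m (k) (q (k) (s))) : ✗ arg 1 at [1, 1] has sort B, expected C

ill-sorted at position [1, 1]: expected C, got B


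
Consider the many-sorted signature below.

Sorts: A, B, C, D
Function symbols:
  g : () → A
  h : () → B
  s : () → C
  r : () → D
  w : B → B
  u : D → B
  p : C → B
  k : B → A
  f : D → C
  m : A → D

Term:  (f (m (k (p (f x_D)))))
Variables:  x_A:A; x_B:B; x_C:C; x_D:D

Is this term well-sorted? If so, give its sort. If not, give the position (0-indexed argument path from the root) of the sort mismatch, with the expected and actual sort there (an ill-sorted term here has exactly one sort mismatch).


well-sorted; sort = C

          x_D : D
        (f x_D) : C
      (p (f x_D)) : B
    (k (p (f x_D))) : A
  (m (k (p (f x_D)))) : D
(f (m (k (p (f x_D))))) : C


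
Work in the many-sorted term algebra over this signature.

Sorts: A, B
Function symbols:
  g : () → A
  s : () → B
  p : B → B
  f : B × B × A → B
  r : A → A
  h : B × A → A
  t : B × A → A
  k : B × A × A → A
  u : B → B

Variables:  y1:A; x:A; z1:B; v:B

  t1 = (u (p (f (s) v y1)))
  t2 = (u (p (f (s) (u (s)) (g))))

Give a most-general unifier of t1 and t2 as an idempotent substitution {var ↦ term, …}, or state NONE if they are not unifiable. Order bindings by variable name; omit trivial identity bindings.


{v ↦ (u (s)), y1 ↦ (g)}


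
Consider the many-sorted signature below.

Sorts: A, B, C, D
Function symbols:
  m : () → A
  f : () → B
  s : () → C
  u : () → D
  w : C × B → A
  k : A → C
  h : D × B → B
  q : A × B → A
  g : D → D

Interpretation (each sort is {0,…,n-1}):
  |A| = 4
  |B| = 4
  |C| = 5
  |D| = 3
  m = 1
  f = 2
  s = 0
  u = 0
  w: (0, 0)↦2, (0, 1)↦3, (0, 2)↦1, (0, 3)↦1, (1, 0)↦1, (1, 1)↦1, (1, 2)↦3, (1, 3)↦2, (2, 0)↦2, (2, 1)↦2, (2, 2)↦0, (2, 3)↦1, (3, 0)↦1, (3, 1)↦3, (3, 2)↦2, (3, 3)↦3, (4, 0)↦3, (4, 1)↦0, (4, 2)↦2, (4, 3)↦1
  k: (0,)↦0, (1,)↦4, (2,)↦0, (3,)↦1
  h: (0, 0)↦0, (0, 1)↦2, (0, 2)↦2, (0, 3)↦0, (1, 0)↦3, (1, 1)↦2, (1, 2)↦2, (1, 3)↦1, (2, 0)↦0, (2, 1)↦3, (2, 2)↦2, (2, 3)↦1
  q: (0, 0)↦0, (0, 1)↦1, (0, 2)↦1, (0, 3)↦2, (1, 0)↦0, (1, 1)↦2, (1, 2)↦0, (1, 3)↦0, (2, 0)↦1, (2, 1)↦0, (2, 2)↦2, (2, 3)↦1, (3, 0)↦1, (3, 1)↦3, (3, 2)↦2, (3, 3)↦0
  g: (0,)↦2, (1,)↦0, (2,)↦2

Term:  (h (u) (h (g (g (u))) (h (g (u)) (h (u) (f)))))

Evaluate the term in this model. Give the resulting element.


  u = 0
  u = 0
  (g (u)) = g(0,) = 2
  (g (g (u))) = g(2,) = 2
  u = 0
  (g (u)) = g(0,) = 2
  u = 0
  f = 2
  (h (u) (f)) = h(0, 2) = 2
  (h (g (u)) (h (u) (f))) = h(2, 2) = 2
  (h (g (g (u))) (h (g (u)) (h (u) (f)))) = h(2, 2) = 2
  (h (u) (h (g (g (u))) (h (g (u)) (h (u) (f))))) = h(0, 2) = 2

value = 2


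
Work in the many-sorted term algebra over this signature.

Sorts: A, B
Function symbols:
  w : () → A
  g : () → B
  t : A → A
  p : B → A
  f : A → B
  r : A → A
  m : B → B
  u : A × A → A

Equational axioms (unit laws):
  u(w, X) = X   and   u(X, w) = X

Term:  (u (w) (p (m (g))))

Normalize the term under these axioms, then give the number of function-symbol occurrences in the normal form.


1. (u (w) (p (m (g))))  →  (p (m (g)))
normal form: (p (m (g)))

size = 3


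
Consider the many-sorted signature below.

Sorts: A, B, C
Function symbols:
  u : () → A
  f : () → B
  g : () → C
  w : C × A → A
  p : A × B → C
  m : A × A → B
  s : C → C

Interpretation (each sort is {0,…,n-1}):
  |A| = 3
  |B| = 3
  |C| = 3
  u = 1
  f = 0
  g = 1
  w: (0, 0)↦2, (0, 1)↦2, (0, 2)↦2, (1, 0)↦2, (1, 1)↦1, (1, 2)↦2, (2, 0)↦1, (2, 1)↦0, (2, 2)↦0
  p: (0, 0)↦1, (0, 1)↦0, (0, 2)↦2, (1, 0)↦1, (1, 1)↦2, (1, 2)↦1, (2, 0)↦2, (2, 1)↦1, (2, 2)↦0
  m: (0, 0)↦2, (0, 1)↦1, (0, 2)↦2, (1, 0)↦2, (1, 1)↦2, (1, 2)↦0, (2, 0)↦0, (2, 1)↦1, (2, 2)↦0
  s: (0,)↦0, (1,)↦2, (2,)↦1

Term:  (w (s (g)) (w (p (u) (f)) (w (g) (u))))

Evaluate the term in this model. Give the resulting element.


  g = 1
  (s (g)) = s(1,) = 2
  u = 1
  f = 0
  (p (u) (f)) = p(1, 0) = 1
  g = 1
  u = 1
  (w (g) (u)) = w(1, 1) = 1
  (w (p (u) (f)) (w (g) (u))) = w(1, 1) = 1
  (w (s (g)) (w (p (u) (f)) (w (g) (u)))) = w(2, 1) = 0

value = 0


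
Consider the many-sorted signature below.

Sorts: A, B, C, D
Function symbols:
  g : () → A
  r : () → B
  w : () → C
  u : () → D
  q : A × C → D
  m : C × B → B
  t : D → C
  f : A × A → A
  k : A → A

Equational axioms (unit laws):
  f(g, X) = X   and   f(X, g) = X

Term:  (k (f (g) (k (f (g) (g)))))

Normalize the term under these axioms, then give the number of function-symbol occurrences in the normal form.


size = 3

1. (k (f (g) (k (f (g) (g)))))  →  (k (k (f (g) (g))))
2. (k (k (f (g) (g))))  →  (k (k (g)))
normal form: (k (k (g)))


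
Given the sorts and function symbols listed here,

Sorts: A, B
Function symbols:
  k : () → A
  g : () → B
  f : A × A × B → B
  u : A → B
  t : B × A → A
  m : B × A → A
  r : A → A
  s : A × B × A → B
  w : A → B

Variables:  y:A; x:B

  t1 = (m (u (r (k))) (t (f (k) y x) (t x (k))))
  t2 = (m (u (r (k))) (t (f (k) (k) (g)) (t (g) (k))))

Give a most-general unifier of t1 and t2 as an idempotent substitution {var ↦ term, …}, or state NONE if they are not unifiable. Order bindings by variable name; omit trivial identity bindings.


{x ↦ (g), y ↦ (k)}


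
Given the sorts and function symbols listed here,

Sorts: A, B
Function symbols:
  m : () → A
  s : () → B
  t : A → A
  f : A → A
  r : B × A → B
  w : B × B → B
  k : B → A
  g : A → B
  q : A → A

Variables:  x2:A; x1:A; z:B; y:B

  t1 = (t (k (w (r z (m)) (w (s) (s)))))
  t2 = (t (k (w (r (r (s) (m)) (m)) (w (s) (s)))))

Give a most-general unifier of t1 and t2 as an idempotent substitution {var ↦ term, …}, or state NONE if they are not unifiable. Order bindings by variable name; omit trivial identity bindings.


{z ↦ (r (s) (m))}


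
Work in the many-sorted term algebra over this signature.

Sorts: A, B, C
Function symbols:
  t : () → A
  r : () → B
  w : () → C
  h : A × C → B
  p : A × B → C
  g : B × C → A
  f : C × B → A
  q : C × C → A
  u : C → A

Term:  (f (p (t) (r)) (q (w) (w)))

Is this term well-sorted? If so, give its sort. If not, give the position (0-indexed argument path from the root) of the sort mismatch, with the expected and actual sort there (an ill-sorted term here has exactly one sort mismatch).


ill-sorted at position [1]: expected B, got A

    (t) : A
    (r) : B
  (p (t) (r)) : C
    (w) : C
    (w) : C
  (q (w) (w)) : A
(f (p (t) (r)) (q (w) (w))) : ✗ arg 1 at [1] has sort A, expected B


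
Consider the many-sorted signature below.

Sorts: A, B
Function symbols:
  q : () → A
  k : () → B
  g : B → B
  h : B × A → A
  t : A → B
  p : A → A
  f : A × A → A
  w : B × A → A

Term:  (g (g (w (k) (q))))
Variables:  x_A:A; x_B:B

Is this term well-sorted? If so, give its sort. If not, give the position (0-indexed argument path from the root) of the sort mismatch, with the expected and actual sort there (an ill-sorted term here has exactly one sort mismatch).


ill-sorted at position [0, 0]: expected B, got A

      (k) : B
      (q) : A
    (w (k) (q)) : A
  (g (w (k) (q))) : ✗ arg 0 at [0, 0] has sort A, expected B


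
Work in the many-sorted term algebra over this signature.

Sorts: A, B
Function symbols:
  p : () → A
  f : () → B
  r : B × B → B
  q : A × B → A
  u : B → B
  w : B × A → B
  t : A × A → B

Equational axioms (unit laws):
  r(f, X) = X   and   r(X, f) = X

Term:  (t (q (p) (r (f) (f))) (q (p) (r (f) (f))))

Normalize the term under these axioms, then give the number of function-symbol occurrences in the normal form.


1. (t (q (p) (r (f) (f))) (q (p) (r (f) (f))))  →  (t (q (p) (f)) (q (p) (r (f) (f))))
2. (t (q (p) (f)) (q (p) (r (f) (f))))  →  (t (q (p) (f)) (q (p) (f)))
normal form: (t (q (p) (f)) (q (p) (f)))

size = 7


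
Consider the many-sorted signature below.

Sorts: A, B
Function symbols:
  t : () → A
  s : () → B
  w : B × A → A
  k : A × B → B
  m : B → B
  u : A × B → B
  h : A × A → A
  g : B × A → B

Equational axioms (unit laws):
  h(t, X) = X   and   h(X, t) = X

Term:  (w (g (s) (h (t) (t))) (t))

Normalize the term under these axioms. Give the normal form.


1. (w (g (s) (h (t) (t))) (t))  →  (w (g (s) (t)) (t))

normal form = (w (g (s) (t)) (t))


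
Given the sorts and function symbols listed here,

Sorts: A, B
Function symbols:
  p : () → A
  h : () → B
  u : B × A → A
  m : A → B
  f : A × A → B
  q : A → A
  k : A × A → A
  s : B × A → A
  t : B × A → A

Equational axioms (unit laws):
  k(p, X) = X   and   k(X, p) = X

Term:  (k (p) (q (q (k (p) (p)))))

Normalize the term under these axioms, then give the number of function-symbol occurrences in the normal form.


size = 3

1. (k (p) (q (q (k (p) (p)))))  →  (q (q (k (p) (p))))
2. (q (q (k (p) (p))))  →  (q (q (p)))
normal form: (q (q (p)))


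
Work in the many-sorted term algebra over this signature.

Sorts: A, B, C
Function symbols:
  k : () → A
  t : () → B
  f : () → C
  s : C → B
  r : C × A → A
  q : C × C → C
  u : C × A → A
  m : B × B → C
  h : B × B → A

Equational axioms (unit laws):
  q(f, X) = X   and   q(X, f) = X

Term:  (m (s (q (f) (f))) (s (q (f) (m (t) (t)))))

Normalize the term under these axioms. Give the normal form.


1. (m (s (q (f) (f))) (s (q (f) (m (t) (t)))))  →  (m (s (f)) (s (q (f) (m (t) (t)))))
2. (m (s (f)) (s (q (f) (m (t) (t)))))  →  (m (s (f)) (s (m (t) (t))))

normal form = (m (s (f)) (s (m (t) (t))))


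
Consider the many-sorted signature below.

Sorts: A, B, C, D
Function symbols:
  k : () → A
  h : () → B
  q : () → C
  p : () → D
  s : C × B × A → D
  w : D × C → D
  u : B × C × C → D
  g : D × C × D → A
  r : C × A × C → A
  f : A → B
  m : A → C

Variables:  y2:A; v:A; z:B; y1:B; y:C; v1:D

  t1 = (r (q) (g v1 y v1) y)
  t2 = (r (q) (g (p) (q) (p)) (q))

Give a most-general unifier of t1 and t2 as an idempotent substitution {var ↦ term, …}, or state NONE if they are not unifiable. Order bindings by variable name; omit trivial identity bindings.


{v1 ↦ (p), y ↦ (q)}


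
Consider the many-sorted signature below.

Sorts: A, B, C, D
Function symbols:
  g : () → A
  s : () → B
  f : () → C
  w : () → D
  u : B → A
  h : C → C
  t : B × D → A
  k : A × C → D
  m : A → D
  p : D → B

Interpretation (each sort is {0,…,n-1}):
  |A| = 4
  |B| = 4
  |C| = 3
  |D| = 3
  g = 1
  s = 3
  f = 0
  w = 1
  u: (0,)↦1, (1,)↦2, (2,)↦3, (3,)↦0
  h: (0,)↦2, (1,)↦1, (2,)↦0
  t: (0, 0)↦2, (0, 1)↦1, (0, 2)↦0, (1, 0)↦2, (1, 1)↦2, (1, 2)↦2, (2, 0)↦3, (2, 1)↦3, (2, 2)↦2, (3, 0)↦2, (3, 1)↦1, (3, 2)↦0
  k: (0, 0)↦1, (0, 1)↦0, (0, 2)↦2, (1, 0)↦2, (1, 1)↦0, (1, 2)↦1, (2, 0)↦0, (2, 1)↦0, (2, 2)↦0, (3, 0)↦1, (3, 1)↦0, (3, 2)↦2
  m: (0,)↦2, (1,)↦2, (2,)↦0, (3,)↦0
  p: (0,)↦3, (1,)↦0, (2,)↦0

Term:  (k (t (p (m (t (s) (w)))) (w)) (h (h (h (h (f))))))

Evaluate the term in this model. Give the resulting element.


value = 2

  s = 3
  w = 1
  (t (s) (w)) = t(3, 1) = 1
  (m (t (s) (w))) = m(1,) = 2
  (p (m (t (s) (w)))) = p(2,) = 0
  w = 1
  (t (p (m (t (s) (w)))) (w)) = t(0, 1) = 1
  f = 0
  (h (f)) = h(0,) = 2
  (h (h (f))) = h(2,) = 0
  (h (h (h (f)))) = h(0,) = 2
  (h (h (h (h (f))))) = h(2,) = 0
  (k (t (p (m (t (s) (w)))) (w)) (h (h (h (h (f)))))) = k(1, 0) = 2


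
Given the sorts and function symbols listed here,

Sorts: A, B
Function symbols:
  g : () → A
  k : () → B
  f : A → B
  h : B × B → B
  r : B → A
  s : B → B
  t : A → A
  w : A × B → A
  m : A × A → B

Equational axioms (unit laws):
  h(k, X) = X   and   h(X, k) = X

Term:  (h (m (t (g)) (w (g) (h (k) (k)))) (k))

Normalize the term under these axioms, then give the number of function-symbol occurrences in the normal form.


size = 6

1. (h (m (t (g)) (w (g) (h (k) (k)))) (k))  →  (m (t (g)) (w (g) (h (k) (k))))
2. (m (t (g)) (w (g) (h (k) (k))))  →  (m (t (g)) (w (g) (k)))
normal form: (m (t (g)) (w (g) (k)))


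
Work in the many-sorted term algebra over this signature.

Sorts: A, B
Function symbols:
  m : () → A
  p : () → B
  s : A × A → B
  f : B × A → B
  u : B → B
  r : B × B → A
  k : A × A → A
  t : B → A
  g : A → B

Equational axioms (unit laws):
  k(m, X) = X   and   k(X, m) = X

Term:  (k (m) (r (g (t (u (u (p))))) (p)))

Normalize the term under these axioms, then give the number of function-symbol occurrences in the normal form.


size = 7

1. (k (m) (r (g (t (u (u (p))))) (p)))  →  (r (g (t (u (u (p))))) (p))
normal form: (r (g (t (u (u (p))))) (p))


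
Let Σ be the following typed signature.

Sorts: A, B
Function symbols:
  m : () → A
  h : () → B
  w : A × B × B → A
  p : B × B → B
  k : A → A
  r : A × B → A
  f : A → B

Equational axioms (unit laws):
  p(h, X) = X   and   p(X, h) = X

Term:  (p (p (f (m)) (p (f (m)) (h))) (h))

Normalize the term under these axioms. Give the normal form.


normal form = (p (f (m)) (f (m)))

1. (p (p (f (m)) (p (f (m)) (h))) (h))  →  (p (f (m)) (p (f (m)) (h)))
2. (p (f (m)) (p (f (m)) (h)))  →  (p (f (m)) (f (m)))


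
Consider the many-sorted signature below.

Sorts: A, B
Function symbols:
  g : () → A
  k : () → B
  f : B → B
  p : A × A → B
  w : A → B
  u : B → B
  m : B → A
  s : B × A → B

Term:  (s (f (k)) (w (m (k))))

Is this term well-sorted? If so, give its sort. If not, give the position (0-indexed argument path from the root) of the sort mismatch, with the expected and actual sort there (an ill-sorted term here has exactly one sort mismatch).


ill-sorted at position [1]: expected A, got B

    (k) : B
  (f (k)) : B
      (k) : B
    (m (k)) : A
  (w (m (k))) : B
(s (f (k)) (w (m (k)))) : ✗ arg 1 at [1] has sort B, expected A


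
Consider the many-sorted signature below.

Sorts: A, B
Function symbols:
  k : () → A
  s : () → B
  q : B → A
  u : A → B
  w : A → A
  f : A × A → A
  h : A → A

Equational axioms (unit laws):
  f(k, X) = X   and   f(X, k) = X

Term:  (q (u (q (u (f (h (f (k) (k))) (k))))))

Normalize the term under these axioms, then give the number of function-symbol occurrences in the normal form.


1. (q (u (q (u (f (h (f (k) (k))) (k))))))  →  (q (u (q (u (h (f (k) (k)))))))
2. (q (u (q (u (h (f (k) (k)))))))  →  (q (u (q (u (h (k))))))
normal form: (q (u (q (u (h (k))))))

size = 6


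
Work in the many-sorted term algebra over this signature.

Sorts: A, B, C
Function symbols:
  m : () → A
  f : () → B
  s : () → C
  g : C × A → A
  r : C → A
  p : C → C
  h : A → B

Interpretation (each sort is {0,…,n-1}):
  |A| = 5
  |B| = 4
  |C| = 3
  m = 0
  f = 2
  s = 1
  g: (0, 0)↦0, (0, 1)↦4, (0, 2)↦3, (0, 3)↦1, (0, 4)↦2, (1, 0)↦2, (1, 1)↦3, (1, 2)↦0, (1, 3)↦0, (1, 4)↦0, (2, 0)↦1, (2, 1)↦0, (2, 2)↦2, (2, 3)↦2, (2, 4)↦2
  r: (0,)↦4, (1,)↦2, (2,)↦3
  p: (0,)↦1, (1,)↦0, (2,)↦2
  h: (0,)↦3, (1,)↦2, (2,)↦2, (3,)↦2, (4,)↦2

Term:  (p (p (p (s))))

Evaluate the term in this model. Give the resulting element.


value = 0

  s = 1
  (p (s)) = p(1,) = 0
  (p (p (s))) = p(0,) = 1
  (p (p (p (s)))) = p(1,) = 0


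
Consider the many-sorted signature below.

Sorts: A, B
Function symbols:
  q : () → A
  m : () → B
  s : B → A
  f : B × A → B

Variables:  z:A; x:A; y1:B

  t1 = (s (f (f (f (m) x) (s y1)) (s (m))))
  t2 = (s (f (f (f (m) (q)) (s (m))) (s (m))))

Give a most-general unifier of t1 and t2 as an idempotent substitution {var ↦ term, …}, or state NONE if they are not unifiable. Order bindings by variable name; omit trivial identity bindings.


{x ↦ (q), y1 ↦ (m)}


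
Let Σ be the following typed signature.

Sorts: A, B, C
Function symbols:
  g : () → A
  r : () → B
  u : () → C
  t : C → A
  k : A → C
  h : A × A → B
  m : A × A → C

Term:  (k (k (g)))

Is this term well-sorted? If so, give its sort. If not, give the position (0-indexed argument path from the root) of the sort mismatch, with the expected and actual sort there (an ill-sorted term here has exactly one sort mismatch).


    (g) : A
  (k (g)) : C
(k (k (g))) : ✗ arg 0 at [0] has sort C, expected A

ill-sorted at position [0]: expected A, got C


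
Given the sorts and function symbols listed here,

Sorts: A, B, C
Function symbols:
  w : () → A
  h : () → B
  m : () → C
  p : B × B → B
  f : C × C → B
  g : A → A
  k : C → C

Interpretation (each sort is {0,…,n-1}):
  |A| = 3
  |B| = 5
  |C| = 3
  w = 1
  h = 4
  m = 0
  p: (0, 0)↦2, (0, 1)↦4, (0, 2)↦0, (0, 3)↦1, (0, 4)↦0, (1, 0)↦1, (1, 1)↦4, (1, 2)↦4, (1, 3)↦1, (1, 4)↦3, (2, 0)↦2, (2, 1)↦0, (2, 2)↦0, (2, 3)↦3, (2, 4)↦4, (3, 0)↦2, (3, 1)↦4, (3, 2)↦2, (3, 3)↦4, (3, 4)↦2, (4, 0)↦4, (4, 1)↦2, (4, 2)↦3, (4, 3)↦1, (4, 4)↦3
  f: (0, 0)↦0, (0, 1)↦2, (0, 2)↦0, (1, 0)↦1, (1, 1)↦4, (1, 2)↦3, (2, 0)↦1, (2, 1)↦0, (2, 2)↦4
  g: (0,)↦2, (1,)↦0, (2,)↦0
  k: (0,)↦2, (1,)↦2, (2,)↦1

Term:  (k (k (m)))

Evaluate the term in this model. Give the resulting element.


  m = 0
  (k (m)) = k(0,) = 2
  (k (k (m))) = k(2,) = 1

value = 1


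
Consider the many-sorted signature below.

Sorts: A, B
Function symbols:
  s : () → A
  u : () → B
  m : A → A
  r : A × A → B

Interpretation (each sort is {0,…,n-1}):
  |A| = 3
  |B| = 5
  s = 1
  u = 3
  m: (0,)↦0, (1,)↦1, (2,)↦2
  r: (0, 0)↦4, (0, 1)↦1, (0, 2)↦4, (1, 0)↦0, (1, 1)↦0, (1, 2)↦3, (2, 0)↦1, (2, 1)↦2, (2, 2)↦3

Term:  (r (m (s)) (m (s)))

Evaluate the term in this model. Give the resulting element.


  s = 1
  (m (s)) = m(1,) = 1
  s = 1
  (m (s)) = m(1,) = 1
  (r (m (s)) (m (s))) = r(1, 1) = 0

value = 0


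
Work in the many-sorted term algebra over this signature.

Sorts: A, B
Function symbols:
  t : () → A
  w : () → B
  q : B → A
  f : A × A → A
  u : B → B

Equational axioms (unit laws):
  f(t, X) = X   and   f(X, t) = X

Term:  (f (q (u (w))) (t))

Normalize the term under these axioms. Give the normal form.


normal form = (q (u (w)))

1. (f (q (u (w))) (t))  →  (q (u (w)))


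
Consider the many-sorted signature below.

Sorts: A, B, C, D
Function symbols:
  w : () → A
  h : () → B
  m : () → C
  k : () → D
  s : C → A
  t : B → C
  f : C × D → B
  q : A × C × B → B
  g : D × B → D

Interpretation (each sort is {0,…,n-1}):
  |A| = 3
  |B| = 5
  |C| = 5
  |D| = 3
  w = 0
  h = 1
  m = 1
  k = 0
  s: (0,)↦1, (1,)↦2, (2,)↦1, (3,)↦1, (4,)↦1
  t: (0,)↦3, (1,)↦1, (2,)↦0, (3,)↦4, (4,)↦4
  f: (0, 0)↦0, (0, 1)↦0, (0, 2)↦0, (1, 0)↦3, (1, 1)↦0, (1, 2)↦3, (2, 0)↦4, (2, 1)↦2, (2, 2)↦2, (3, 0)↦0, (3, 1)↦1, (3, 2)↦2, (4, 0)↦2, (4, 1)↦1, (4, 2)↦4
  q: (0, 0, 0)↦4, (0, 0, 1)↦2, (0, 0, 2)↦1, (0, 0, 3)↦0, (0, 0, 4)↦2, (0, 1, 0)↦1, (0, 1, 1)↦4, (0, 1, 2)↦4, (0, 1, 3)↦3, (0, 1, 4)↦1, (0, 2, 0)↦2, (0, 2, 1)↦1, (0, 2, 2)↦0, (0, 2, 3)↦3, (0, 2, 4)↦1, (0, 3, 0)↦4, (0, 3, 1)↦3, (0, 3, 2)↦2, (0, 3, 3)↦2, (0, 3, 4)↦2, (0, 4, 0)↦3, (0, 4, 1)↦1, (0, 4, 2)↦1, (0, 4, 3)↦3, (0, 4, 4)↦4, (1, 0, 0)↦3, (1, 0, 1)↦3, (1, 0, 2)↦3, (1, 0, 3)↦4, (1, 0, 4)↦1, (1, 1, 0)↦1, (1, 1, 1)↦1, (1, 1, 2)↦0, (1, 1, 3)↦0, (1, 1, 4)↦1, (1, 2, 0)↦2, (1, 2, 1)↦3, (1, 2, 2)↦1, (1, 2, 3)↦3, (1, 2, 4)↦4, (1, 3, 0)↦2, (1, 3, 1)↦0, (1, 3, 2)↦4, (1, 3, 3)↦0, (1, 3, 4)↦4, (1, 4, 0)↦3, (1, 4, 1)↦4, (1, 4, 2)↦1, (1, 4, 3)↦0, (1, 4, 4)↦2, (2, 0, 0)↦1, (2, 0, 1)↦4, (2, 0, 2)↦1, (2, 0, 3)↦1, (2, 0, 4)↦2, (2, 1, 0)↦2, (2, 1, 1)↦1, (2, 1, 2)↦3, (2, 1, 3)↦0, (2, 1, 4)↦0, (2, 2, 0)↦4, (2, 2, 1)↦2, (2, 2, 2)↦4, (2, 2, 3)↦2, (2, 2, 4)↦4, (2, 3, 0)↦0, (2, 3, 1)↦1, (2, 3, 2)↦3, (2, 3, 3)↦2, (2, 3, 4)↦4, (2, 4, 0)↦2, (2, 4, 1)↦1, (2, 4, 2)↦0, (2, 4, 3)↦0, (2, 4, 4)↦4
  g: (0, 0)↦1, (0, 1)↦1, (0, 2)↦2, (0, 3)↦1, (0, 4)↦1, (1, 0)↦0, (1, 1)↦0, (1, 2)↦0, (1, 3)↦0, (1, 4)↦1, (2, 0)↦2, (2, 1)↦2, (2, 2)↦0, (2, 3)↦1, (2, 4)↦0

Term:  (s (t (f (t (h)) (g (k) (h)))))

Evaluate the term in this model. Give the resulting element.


value = 1

  h = 1
  (t (h)) = t(1,) = 1
  k = 0
  h = 1
  (g (k) (h)) = g(0, 1) = 1
  (f (t (h)) (g (k) (h))) = f(1, 1) = 0
  (t (f (t (h)) (g (k) (h)))) = t(0,) = 3
  (s (t (f (t (h)) (g (k) (h))))) = s(3,) = 1


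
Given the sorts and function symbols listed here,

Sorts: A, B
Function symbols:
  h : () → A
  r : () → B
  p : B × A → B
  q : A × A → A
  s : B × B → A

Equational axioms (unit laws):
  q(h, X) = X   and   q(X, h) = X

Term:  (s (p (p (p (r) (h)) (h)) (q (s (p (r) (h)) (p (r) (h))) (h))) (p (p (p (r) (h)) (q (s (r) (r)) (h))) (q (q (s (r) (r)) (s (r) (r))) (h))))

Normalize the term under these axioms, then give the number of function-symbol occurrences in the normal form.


size = 29

1. (s (p (p (p (r) (h)) (h)) (q (s (p (r) (h)) (p (r) (h))) (h))) (p (p (p (r) (h)) (q (s (r) (r)) (h))) (q (q (s (r) (r)) (s (r) (r))) (h))))  →  (s (p (p (p (r) (h)) (h)) (s (p (r) (h)) (p (r) (h)))) (p (p (p (r) (h)) (q (s (r) (r)) (h))) (q (q (s (r) (r)) (s (r) (r))) (h))))
2. (s (p (p (p (r) (h)) (h)) (s (p (r) (h)) (p (r) (h)))) (p (p (p (r) (h)) (q (s (r) (r)) (h))) (q (q (s (r) (r)) (s (r) (r))) (h))))  →  (s (p (p (p (r) (h)) (h)) (s (p (r) (h)) (p (r) (h)))) (p (p (p (r) (h)) (s (r) (r))) (q (q (s (r) (r)) (s (r) (r))) (h))))
3. (s (p (p (p (r) (h)) (h)) (s (p (r) (h)) (p (r) (h)))) (p (p (p (r) (h)) (s (r) (r))) (q (q (s (r) (r)) (s (r) (r))) (h))))  →  (s (p (p (p (r) (h)) (h)) (s (p (r) (h)) (p (r) (h)))) (p (p (p (r) (h)) (s (r) (r))) (q (s (r) (r)) (s (r) (r)))))
normal form: (s (p (p (p (r) (h)) (h)) (s (p (r) (h)) (p (r) (h)))) (p (p (p (r) (h)) (s (r) (r))) (q (s (r) (r)) (s (r) (r)))))


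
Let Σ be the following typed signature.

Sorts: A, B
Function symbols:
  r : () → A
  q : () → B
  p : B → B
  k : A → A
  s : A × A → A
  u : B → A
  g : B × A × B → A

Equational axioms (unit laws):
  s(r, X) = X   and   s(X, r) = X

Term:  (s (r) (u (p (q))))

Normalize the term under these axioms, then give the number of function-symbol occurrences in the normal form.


size = 3

1. (s (r) (u (p (q))))  →  (u (p (q)))
normal form: (u (p (q)))


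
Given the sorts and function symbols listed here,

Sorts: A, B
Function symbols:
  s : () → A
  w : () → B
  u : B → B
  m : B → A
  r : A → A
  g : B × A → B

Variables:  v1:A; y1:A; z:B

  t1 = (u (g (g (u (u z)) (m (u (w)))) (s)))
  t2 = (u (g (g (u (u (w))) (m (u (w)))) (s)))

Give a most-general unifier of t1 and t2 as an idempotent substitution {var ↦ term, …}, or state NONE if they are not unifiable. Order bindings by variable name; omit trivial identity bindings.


{z ↦ (w)}


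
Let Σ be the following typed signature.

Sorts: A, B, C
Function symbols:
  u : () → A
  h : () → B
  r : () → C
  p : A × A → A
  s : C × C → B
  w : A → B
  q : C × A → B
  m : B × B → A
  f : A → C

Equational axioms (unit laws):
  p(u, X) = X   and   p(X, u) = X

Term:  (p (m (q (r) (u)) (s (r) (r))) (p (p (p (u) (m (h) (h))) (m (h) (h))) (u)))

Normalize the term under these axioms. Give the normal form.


1. (p (m (q (r) (u)) (s (r) (r))) (p (p (p (u) (m (h) (h))) (m (h) (h))) (u)))  →  (p (m (q (r) (u)) (s (r) (r))) (p (p (u) (m (h) (h))) (m (h) (h))))
2. (p (m (q (r) (u)) (s (r) (r))) (p (p (u) (m (h) (h))) (m (h) (h))))  →  (p (m (q (r) (u)) (s (r) (r))) (p (m (h) (h)) (m (h) (h))))

normal form = (p (m (q (r) (u)) (s (r) (r))) (p (m (h) (h)) (m (h) (h))))


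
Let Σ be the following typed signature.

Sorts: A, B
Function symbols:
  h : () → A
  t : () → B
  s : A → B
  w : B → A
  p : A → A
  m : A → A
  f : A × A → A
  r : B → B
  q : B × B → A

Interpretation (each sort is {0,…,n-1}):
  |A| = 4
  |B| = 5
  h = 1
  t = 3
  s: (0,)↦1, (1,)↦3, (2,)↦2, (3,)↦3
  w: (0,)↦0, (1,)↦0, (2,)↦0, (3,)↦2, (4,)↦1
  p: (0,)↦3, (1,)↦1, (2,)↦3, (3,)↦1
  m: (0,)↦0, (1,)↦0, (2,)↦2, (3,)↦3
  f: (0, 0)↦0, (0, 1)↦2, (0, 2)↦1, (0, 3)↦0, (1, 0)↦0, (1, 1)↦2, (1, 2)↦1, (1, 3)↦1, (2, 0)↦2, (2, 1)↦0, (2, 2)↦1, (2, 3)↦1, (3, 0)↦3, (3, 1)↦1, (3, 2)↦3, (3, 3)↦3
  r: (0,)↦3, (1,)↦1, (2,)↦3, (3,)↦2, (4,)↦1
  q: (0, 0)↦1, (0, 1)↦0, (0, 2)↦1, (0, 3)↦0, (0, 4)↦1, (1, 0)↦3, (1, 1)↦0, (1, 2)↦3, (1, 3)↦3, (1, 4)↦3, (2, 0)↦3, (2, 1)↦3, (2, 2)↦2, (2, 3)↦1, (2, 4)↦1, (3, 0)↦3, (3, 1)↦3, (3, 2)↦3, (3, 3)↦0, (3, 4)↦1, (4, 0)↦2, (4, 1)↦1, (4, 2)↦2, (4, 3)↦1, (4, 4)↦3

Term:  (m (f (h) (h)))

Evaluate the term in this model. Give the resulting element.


  h = 1
  h = 1
  (f (h) (h)) = f(1, 1) = 2
  (m (f (h) (h))) = m(2,) = 2

value = 2


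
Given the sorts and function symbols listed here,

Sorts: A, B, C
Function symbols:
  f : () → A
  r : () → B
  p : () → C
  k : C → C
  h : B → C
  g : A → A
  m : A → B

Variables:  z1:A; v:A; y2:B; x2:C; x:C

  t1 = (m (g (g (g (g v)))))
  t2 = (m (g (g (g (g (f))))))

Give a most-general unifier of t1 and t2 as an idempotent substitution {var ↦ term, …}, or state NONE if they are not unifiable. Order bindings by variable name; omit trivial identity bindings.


{v ↦ (f)}


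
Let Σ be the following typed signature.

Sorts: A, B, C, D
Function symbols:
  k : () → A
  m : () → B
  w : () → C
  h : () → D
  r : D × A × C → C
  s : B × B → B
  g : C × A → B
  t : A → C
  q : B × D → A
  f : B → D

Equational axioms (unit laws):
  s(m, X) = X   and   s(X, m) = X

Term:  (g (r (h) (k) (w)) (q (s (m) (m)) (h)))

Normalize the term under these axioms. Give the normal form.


normal form = (g (r (h) (k) (w)) (q (m) (h)))

1. (g (r (h) (k) (w)) (q (s (m) (m)) (h)))  →  (g (r (h) (k) (w)) (q (m) (h)))


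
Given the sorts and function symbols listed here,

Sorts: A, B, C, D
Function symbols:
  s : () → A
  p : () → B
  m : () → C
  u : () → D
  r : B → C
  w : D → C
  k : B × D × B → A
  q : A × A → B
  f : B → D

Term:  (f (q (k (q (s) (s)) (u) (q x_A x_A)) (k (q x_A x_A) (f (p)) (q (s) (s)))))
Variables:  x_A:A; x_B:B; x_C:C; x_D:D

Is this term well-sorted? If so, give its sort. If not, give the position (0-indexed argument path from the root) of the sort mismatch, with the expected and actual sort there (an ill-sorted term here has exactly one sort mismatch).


        (s) : A
        (s) : A
      (q (s) (s)) : B
      (u) : D
        x_A : A
        x_A : A
      (q x_A x_A) : B
    (k (q (s) (s)) (u) (q x_A x_A)) : A
        x_A : A
        x_A : A
      (q x_A x_A) : B
        (p) : B
      (f (p)) : D
        (s) : A
        (s) : A
      (q (s) (s)) : B
    (k (q x_A x_A) (f (p)) (q (s) (s))) : A
  (q (k (q (s) (s)) (u) (q x_A x_A)) (k (q x_A x_A) (f (p)) (q (s) (s)))) : B
(f (q (k (q (s) (s)) (u) (q x_A x_A)) (k (q x_A x_A) (f (p)) (q (s) (s))))) : D

well-sorted; sort = D


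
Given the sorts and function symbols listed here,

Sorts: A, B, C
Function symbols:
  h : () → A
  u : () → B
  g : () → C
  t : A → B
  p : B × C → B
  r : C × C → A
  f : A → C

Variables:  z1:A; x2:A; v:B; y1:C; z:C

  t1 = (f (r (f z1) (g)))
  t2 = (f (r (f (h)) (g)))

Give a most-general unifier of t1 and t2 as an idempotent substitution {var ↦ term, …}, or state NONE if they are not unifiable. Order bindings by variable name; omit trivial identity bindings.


{z1 ↦ (h)}


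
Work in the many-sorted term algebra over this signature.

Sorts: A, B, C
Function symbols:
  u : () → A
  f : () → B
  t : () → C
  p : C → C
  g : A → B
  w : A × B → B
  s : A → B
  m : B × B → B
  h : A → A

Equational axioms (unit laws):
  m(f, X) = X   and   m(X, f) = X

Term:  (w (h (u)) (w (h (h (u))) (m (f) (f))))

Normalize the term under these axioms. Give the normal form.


1. (w (h (u)) (w (h (h (u))) (m (f) (f))))  →  (w (h (u)) (w (h (h (u))) (f)))

normal form = (w (h (u)) (w (h (h (u))) (f)))


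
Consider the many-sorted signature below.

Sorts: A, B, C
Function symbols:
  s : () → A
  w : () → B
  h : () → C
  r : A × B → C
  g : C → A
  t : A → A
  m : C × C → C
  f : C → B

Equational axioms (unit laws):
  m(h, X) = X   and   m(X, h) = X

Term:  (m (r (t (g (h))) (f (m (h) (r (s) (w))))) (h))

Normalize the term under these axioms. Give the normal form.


1. (m (r (t (g (h))) (f (m (h) (r (s) (w))))) (h))  →  (r (t (g (h))) (f (m (h) (r (s) (w)))))
2. (r (t (g (h))) (f (m (h) (r (s) (w)))))  →  (r (t (g (h))) (f (r (s) (w))))

normal form = (r (t (g (h))) (f (r (s) (w))))


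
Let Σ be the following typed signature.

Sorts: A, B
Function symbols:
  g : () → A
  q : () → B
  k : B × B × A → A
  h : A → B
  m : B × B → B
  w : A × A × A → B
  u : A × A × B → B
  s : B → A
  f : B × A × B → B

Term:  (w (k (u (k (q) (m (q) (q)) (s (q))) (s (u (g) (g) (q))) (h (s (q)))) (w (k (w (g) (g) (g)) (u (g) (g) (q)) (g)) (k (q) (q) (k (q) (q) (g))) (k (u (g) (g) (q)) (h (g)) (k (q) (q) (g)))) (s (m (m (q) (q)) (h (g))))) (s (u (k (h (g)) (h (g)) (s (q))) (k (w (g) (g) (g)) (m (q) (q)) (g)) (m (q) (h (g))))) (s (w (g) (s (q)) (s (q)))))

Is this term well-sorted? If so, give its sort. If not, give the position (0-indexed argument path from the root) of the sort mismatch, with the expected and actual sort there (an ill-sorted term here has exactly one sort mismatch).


well-sorted; sort = B

        (q) : B
          (q) : B
          (q) : B
        (m (q) (q)) : B
          (q) : B
        (s (q)) : A
      (k (q) (m (q) (q)) (s (q))) : A
          (g) : A
          (g) : A
          (q) : B
        (u (g) (g) (q)) : B
      (s (u (g) (g) (q))) : A
          (q) : B
        (s (q)) : A
      (h (s (q))) : B
    (u (k (q) (m (q) (q)) (s (q))) (s (u (g) (g) (q))) (h (s (q)))) : B
          (g) : A
          (g) : A
          (g) : A
        (w (g) (g) (g)) : B
          (g) : A
          (g) : A
          (q) : B
        (u (g) (g) (q)) : B
        (g) : A
      (k (w (g) (g) (g)) (u (g) (g) (q)) (g)) : A
        (q) : B
        (q) : B
          (q) : B
          (q) : B
          (g) : A
        (k (q) (q) (g)) : A
      (k (q) (q) (k (q) (q) (g))) : A
          (g) : A
          (g) : A
          (q) : B
        (u (g) (g) (q)) : B
          (g) : A
        (h (g)) : B
          (q) : B
          (q) : B
          (g) : A
        (k (q) (q) (g)) : A
      (k (u (g) (g) (q)) (h (g)) (k (q) (q) (g))) : A
    (w (k (w (g) (g) (g)) (u (g) (g) (q)) (g)) (k (q) (q) (k (q) (q) (g))) (k (u (g) (g) (q)) (h (g)) (k (q) (q) (g)))) : B
          (q) : B
          (q) : B
        (m (q) (q)) : B
          (g) : A
        (h (g)) : B
      (m (m (q) (q)) (h (g))) : B
    (s (m (m (q) (q)) (h (g)))) : A
  (k (u (k (q) (m (q) (q)) (s (q))) (s (u (g) (g) (q))) (h (s (q)))) (w (k (w (g) (g) (g)) (u (g) (g) (q)) (g)) (k (q) (q) (k (q) (q) (g))) (k (u (g) (g) (q)) (h (g)) (k (q) (q) (g)))) (s (m (m (q) (q)) (h (g))))) : A
          (g) : A
        (h (g)) : B
          (g) : A
        (h (g)) : B
          (q) : B
        (s (q)) : A
      (k (h (g)) (h (g)) (s (q))) : A
          (g) : A
          (g) : A
          (g) : A
        (w (g) (g) (g)) : B
          (q) : B
          (q) : B
        (m (q) (q)) : B
        (g) : A
      (k (w (g) (g) (g)) (m (q) (q)) (g)) : A
        (q) : B
          (g) : A
        (h (g)) : B
      (m (q) (h (g))) : B
    (u (k (h (g)) (h (g)) (s (q))) (k (w (g) (g) (g)) (m (q) (q)) (g)) (m (q) (h (g)))) : B
  (s (u (k (h (g)) (h (g)) (s (q))) (k (w (g) (g) (g)) (m (q) (q)) (g)) (m (q) (h (g))))) : A
      (g) : A
        (q) : B
      (s (q)) : A
        (q) : B
      (s (q)) : A
    (w (g) (s (q)) (s (q))) : B
  (s (w (g) (s (q)) (s (q)))) : A
(w (k (u (k (q) (m (q) (q)) (s (q))) (s (u (g) (g) (q))) (h (s (q)))) (w (k (w (g) (g) (g)) (u (g) (g) (q)) (g)) (k (q) (q) (k (q) (q) (g))) (k (u (g) (g) (q)) (h (g)) (k (q) (q) (g)))) (s (m (m (q) (q)) (h (g))))) (s (u (k (h (g)) (h (g)) (s (q))) (k (w (g) (g) (g)) (m (q) (q)) (g)) (m (q) (h (g))))) (s (w (g) (s (q)) (s (q))))) : B


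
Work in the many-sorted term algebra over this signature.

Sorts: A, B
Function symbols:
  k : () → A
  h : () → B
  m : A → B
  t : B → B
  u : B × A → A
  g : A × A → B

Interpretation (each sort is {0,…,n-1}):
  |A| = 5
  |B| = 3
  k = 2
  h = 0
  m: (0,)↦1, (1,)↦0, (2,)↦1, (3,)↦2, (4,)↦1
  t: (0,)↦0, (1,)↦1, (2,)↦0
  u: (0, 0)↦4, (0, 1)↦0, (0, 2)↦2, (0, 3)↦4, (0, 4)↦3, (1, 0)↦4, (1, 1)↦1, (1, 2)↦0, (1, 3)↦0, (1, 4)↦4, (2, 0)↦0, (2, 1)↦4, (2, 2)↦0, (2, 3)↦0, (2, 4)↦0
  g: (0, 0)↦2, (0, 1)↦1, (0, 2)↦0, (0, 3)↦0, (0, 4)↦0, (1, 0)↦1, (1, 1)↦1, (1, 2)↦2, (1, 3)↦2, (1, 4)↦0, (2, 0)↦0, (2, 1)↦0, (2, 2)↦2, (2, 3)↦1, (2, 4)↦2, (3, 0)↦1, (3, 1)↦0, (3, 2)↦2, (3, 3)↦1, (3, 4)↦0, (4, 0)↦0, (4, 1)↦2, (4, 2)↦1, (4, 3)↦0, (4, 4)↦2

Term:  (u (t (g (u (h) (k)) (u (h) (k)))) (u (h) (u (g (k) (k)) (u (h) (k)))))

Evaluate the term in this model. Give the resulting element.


  h = 0
  k = 2
  (u (h) (k)) = u(0, 2) = 2
  h = 0
  k = 2
  (u (h) (k)) = u(0, 2) = 2
  (g (u (h) (k)) (u (h) (k))) = g(2, 2) = 2
  (t (g (u (h) (k)) (u (h) (k)))) = t(2,) = 0
  h = 0
  k = 2
  k = 2
  (g (k) (k)) = g(2, 2) = 2
  h = 0
  k = 2
  (u (h) (k)) = u(0, 2) = 2
  (u (g (k) (k)) (u (h) (k))) = u(2, 2) = 0
  (u (h) (u (g (k) (k)) (u (h) (k)))) = u(0, 0) = 4
  (u (t (g (u (h) (k)) (u (h) (k)))) (u (h) (u (g (k) (k)) (u (h) (k))))) = u(0, 4) = 3

value = 3


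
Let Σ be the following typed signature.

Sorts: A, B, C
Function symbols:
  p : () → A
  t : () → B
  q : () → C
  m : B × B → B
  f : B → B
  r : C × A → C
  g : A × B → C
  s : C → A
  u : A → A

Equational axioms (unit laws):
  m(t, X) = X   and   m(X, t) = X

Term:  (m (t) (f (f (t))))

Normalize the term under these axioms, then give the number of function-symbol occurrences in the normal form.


size = 3

1. (m (t) (f (f (t))))  →  (f (f (t)))
normal form: (f (f (t)))


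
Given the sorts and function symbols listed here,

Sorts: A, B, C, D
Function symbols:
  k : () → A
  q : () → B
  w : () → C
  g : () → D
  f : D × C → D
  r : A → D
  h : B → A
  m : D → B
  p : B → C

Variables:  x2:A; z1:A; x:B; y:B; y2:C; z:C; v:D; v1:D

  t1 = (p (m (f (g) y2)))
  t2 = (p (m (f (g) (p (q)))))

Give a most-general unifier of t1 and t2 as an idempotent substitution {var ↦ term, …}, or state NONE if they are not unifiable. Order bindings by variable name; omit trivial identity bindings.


{y2 ↦ (p (q))}
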